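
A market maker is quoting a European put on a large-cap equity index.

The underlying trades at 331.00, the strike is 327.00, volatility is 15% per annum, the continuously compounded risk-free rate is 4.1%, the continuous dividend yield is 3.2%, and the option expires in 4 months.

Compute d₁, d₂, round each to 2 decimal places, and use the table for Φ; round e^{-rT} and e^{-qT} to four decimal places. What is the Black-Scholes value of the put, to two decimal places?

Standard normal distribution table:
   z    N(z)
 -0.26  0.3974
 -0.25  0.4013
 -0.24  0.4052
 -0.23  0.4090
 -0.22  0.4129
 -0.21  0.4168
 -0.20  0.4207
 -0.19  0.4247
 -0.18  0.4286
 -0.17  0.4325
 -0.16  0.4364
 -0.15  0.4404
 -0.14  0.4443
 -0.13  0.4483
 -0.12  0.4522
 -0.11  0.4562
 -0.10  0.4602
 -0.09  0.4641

9.38

σ√T = 0.15 × 0.5774 = 0.0866
d₁ = [ln(331/327) + (0.041 − 0.032 + 0.15²/2)·0.3333] / 0.0866 = [0.0122 + 0.0067] / 0.0866 = 0.2183 ⇒ 0.22
d₂ = d₁ − σ√T = 0.2183 − 0.0866 = 0.1317 ⇒ 0.13
exp(−qT) = exp(−0.032·0.3333) = 0.9894;  exp(−rT) = exp(−0.041·0.3333) = 0.9864
N(−d₂) = N(-0.13) = 0.4483;  N(−d₁) = N(-0.22) = 0.4129
P = 327·0.9864·0.4483 − 331·0.9894·0.4129 = 144.6004 − 135.2212 = 9.3792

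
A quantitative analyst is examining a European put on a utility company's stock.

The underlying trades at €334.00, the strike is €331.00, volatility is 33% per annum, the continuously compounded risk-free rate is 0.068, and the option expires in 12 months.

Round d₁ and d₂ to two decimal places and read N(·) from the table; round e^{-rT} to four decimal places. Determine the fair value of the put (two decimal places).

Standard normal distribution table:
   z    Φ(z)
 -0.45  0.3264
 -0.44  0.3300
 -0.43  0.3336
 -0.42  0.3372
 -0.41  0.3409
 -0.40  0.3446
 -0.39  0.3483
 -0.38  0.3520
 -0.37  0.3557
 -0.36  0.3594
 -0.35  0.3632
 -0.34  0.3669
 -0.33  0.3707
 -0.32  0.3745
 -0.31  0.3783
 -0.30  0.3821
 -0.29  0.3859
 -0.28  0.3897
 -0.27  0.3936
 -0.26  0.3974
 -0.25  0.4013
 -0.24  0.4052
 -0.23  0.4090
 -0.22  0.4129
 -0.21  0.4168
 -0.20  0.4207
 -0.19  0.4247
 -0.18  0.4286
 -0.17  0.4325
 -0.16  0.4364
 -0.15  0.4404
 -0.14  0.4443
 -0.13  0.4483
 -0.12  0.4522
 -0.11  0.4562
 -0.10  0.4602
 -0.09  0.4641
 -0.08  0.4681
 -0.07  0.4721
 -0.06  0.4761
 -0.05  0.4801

σ√T = 0.33 × 1.0000 = 0.3300
d₁ = [ln(334/331) + (0.068 + 0.33²/2)·1] / 0.3300 = [0.0090 + 0.1225] / 0.3300 = 0.3984 ⇒ 0.40
d₂ = d₁ − σ√T = 0.3984 − 0.3300 = 0.0684 ⇒ 0.07
e^(−rT) = e^(−0.068·1) = 0.9343
P = 331·0.9343·N(-0.07) − 334·N(-0.40) = 331·0.9343·0.4721 − 334·0.3446 = 145.9985 − 115.0964 = 30.9021

€30.90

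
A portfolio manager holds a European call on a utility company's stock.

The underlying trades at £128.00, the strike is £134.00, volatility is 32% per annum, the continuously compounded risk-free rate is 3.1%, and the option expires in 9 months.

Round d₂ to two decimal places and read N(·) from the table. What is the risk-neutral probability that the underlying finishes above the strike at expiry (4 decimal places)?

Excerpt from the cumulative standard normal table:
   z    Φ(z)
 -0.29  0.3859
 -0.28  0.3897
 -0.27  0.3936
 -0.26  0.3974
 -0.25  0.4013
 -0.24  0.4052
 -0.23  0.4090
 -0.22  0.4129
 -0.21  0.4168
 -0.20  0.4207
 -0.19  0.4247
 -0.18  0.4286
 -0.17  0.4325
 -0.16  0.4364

T = 0.75;  σ√T = 0.2771
d₁ = [ln(128/134) + (0.031 + 0.32²/2)·0.75] / 0.2771 = [-0.0458 + 0.0616] / 0.2771 = 0.0572 → 0.06
d₂ = d₁ − σ√T = 0.0572 − 0.2771 = -0.2200 → -0.22
Pr(exercise) under Q = N(d₂) = 0.4129

0.4129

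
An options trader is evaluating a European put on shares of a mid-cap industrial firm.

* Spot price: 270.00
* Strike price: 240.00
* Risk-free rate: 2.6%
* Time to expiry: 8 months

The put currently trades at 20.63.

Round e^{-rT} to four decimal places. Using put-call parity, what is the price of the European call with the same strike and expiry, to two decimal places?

exp(−rT) = exp(−0.026·0.6667) = 0.9828
Put-call parity: C − P = S − K·e^(−rT) = 270 − 240·0.9828 = 270 − 235.8720 = 34.1280
C = P + (C − P) = 20.63 + (34.1280) = 54.7580

54.76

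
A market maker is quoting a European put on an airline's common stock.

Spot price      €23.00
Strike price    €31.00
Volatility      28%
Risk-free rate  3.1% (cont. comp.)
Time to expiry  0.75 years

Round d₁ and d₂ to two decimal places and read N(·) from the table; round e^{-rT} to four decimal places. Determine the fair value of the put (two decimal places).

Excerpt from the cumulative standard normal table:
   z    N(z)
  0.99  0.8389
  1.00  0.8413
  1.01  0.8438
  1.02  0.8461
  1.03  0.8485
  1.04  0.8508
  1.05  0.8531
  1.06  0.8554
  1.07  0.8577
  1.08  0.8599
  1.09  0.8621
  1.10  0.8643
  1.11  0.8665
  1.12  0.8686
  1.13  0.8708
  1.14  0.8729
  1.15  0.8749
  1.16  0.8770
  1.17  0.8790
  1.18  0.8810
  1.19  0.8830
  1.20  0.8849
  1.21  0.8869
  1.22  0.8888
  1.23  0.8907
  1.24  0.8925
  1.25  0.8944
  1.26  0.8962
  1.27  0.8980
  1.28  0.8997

T = 0.75;  σ√T = 0.2425
d₁ = [ln(23/31) + (0.031 + ½·0.28²)·0.75] / (σ√T) = (-0.2985 + 0.0527) / 0.2425 = -1.0138 which rounds to -1.01
d₂ = -1.0138 − 0.2425 = -1.2563 which rounds to -1.26
e^(−rT) = e^(−0.031·0.75) = 0.9770
P = 31·0.9770·N(1.26) − 23·N(1.01) = 31·0.9770·0.8962 − 23·0.8438 = 27.1432 − 19.4074 = 7.7358

€7.74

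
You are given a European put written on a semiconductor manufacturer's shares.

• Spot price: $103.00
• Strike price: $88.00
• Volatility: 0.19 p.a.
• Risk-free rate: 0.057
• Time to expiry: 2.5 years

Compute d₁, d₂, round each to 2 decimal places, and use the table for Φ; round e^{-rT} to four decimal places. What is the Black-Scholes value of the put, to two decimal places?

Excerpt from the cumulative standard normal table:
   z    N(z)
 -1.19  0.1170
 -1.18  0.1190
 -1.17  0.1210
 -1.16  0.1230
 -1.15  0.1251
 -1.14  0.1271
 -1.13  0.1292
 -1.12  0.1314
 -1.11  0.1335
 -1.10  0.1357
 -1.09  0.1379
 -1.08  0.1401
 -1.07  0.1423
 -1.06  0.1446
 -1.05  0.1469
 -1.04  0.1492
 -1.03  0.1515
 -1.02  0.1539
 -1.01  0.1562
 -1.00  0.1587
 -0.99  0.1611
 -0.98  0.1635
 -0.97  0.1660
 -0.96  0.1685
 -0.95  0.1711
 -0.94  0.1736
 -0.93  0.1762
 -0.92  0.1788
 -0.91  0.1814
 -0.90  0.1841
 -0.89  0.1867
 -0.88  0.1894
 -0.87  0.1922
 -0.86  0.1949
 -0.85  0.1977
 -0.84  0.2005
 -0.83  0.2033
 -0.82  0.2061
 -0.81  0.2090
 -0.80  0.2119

$2.20

T = 2.5;  σ√T = 0.3004
d₁ = [ln(103/88) + (0.057 + 0.19²/2)·2.5] / 0.3004 = [0.1574 + 0.1876] / 0.3004 = 1.1485 ≈ 1.15
d₂ = d₁ − σ√T = 1.1485 − 0.3004 = 0.8480 ≈ 0.85
exp(−rT) = exp(−0.057·2.5) = 0.8672
P = 88·0.8672·N(-0.85) − 103·N(-1.15) = 88·0.8672·0.1977 − 103·0.1251 = 15.0872 − 12.8853 = 2.2019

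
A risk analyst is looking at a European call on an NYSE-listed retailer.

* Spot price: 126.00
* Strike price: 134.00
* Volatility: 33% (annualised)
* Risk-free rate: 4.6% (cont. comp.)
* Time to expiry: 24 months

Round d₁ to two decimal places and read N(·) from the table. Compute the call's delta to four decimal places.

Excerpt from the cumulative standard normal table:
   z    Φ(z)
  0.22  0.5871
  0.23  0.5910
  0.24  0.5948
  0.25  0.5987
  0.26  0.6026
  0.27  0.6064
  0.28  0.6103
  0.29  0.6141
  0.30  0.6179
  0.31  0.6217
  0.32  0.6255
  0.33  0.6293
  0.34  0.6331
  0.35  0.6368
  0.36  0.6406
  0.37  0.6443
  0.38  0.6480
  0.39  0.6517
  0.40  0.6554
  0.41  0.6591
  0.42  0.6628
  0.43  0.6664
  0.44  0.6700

0.6179

σ√T = 0.33 × 1.4142 = 0.4667
d₁ = [ln(126/134) + (0.046 + 0.33²/2)·2] / 0.4667 = [-0.0616 + 0.2009] / 0.4667 = 0.2986 ⇒ 0.30
N(d₁) = N(0.30) = 0.6179
Δ_call = N(d₁) = 0.6179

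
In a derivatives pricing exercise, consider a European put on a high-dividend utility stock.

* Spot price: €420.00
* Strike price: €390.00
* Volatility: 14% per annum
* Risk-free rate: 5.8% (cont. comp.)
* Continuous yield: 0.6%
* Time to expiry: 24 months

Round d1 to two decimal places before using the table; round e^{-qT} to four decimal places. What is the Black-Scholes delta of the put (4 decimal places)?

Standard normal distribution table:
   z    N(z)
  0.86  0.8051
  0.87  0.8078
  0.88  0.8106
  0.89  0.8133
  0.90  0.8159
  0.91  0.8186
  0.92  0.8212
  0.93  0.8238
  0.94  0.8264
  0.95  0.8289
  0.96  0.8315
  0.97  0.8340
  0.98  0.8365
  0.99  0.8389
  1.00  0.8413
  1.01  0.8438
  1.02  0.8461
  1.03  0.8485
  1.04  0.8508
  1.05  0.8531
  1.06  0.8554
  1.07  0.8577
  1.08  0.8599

T = 2;  σ√T = 0.1980
d₁ = [ln(420/390) + (0.058 − 0.006 + ½·0.14²)·2] / (σ√T) = (0.0741 + 0.1236) / 0.1980 = 0.9986 which rounds to 1.00
N(d₁) = N(1.00) = 0.8413
Δ_put = e^(−qT)·(N(d₁) − 1) = 0.9881·(0.8413 − 1) = -0.1568

-0.1568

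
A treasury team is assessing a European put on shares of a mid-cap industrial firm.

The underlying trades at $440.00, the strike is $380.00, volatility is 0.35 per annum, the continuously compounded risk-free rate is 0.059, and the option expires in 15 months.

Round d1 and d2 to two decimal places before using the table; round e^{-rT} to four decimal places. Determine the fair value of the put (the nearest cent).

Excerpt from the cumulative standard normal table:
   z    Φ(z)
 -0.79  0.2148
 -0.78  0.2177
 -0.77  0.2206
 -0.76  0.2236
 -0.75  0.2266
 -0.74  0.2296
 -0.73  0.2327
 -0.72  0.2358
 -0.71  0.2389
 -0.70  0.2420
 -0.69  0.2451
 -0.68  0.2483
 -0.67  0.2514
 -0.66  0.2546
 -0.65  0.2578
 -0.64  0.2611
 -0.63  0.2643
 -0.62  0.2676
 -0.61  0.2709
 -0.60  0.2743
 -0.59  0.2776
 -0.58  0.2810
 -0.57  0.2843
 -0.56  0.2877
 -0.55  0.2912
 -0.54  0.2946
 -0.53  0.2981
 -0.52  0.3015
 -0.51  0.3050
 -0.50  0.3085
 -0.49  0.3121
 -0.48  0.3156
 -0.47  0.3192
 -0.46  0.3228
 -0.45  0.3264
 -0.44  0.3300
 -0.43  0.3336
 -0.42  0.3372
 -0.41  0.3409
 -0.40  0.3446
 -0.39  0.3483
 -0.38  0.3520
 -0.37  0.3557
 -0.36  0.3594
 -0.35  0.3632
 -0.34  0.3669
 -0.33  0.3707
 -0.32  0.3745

σ√T = 0.35 × 1.1180 = 0.3913
ln(S/K) + (r + σ²/2)T = ln(440/380) + (0.059 + 0.35²/2)·1.25 = 0.1466 + 0.1503 = 0.2969
d₁ = 0.2969 / 0.3913 = 0.7588 → 0.76
d₂ = d₁ − σ√T = 0.7588 − 0.3913 = 0.3675 → 0.37
e^(−rT) = e^(−0.059·1.25) = 0.9289
P = 380·0.9289·N(-0.37) − 440·N(-0.76) = 380·0.9289·0.3557 − 440·0.2236 = 125.5557 − 98.3840 = 27.1717

$27.17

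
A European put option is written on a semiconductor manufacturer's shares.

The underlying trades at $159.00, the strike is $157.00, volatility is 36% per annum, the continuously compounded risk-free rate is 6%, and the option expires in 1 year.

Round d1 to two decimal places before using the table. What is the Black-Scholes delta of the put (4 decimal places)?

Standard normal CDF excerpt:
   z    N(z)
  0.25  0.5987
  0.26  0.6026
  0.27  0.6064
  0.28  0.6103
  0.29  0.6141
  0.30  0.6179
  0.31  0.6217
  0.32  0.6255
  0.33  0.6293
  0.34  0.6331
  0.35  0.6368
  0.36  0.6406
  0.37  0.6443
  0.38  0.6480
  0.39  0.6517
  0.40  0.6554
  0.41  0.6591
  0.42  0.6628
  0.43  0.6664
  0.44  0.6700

-0.3520

T = 1;  σ√T = 0.3600
d₁ = [ln(159/157) + (0.06 + 0.36²/2)·1] / 0.3600 = [0.0127 + 0.1248] / 0.3600 = 0.3818 which rounds to 0.38
N(d₁) = N(0.38) = 0.6480
Δ_put = N(d₁) − 1 = 0.6480 − 1 = -0.3520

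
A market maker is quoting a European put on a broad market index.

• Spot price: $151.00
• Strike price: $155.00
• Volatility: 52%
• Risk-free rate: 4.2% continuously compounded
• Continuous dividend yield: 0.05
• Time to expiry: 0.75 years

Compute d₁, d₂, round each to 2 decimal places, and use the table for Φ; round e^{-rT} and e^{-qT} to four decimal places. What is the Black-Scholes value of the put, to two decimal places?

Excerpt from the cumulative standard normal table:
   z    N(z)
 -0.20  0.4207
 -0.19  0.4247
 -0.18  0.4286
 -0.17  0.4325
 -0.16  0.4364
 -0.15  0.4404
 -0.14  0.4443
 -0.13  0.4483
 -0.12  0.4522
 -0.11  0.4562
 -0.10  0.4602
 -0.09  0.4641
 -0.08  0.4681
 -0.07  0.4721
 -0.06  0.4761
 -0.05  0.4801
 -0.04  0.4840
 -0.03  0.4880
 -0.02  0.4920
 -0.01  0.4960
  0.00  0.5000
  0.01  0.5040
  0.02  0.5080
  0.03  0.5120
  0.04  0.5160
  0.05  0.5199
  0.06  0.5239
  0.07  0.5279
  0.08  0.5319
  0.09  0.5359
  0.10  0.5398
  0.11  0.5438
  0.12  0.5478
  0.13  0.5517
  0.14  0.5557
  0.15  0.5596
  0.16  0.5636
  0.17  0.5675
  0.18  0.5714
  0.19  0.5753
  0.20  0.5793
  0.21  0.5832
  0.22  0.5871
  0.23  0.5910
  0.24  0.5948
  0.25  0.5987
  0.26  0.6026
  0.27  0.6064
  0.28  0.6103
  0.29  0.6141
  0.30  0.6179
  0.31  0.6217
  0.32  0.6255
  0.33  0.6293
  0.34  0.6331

$28.75

T = 0.75;  σ√T = 0.4503
d₁ = [ln(151/155) + (0.042 − 0.05 + 0.52²/2)·0.75] / 0.4503 = [-0.0261 + 0.0954] / 0.4503 = 0.1538 → 0.15
d₂ = d₁ − σ√T = 0.1538 − 0.4503 = -0.2965 → -0.30
e^(−qT) = e^(−0.05·0.75) = 0.9632;  e^(−rT) = e^(−0.042·0.75) = 0.9690
N(−d₂) = N(0.30) = 0.6179;  N(−d₁) = N(-0.15) = 0.4404
P = 155·0.9690·0.6179 − 151·0.9632·0.4404 = 92.8055 − 64.0532 = 28.7523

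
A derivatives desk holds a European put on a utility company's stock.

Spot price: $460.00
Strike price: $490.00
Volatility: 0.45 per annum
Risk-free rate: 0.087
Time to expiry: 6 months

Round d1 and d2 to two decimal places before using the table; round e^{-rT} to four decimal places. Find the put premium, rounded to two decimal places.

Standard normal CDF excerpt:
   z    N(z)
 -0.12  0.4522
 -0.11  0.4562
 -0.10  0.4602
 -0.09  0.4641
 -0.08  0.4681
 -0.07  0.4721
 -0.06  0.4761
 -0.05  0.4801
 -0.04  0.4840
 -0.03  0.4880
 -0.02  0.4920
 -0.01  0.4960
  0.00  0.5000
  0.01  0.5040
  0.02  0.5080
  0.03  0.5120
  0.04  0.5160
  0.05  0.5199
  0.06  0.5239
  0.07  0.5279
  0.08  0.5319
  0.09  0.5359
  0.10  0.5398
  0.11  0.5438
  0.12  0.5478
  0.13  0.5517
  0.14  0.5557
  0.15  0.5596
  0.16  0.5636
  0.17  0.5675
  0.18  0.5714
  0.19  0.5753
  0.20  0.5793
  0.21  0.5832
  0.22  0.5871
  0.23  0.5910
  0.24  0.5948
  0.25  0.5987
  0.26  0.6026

T = 0.5;  σ√T = 0.3182
d₁ = [ln(460/490) + (0.087 + ½·0.45²)·0.5] / (σ√T) = (-0.0632 + 0.0941) / 0.3182 = 0.0973 ⇒ 0.10
d₂ = 0.0973 − 0.3182 = -0.2209 ⇒ -0.22
exp(−rT) = exp(−0.087·0.5) = 0.9574
N(−d₂) = N(0.22) = 0.5871;  N(−d₁) = N(-0.10) = 0.4602
P = 490·0.9574·0.5871 − 460·0.4602 = 275.4239 − 211.6920 = 63.7319

$63.73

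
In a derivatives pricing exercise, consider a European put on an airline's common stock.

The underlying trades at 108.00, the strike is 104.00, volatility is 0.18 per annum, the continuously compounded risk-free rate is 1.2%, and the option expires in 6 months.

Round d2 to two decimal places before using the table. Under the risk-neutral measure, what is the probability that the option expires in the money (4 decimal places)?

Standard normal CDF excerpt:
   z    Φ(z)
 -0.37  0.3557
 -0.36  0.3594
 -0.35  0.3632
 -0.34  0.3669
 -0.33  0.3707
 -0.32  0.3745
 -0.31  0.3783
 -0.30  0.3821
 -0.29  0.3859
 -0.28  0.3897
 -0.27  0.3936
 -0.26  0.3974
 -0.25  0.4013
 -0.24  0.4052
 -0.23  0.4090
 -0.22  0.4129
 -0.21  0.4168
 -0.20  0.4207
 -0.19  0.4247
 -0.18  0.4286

0.3897

T = 0.5;  σ√T = 0.1273
d₁ = [ln(108/104) + (0.012 + ½·0.18²)·0.5] / (σ√T) = (0.0377 + 0.0141) / 0.1273 = 0.4073 ≈ 0.41
d₂ = 0.4073 − 0.1273 = 0.2800 ≈ 0.28
Pr(exercise) under Q = N(−d₂) = N(-0.28) = 0.3897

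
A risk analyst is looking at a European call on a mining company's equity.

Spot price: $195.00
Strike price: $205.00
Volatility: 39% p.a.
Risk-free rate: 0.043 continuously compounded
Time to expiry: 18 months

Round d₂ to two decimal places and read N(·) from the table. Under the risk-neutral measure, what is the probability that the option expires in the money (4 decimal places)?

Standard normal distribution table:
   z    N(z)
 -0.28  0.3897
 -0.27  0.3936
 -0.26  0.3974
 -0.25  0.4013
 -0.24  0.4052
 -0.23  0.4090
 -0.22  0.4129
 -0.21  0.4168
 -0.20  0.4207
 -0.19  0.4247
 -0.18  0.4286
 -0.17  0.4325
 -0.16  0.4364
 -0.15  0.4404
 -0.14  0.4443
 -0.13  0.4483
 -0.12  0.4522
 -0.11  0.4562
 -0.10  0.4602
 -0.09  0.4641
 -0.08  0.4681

0.4168

T = 1.5;  σ√T = 0.4777
d₁ = [ln(195/205) + (0.043 + 0.39²/2)·1.5] / 0.4777 = [-0.0500 + 0.1786] / 0.4777 = 0.2692 ⇒ 0.27
d₂ = d₁ − σ√T = 0.2692 − 0.4777 = -0.2085 ⇒ -0.21
Pr(exercise) under Q = N(d₂) = 0.4168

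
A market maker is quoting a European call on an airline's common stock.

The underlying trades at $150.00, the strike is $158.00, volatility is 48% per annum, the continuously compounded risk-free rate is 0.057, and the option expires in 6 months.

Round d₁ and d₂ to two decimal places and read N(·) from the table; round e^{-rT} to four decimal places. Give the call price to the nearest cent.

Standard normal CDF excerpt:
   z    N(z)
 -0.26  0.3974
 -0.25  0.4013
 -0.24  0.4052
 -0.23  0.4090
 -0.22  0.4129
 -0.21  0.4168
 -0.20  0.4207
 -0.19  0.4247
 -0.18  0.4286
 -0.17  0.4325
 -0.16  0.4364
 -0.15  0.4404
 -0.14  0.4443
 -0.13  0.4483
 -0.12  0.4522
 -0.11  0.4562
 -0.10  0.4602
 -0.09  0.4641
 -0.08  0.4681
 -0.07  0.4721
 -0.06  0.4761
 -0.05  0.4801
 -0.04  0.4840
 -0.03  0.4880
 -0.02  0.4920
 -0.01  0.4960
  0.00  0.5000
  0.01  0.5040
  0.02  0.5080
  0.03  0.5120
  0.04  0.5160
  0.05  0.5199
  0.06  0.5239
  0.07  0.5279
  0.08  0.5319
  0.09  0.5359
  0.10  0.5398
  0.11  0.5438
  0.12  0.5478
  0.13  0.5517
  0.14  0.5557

$18.75

T = 0.5;  σ√T = 0.3394
ln(S/K) + (r + σ²/2)T = ln(150/158) + (0.057 + 0.48²/2)·0.5 = -0.0520 + 0.0861 = 0.0341
d₁ = 0.0341 / 0.3394 = 0.1006 → 0.10
d₂ = d₁ − σ√T = 0.1006 − 0.3394 = -0.2388 → -0.24
e^(−rT) = e^(−0.057·0.5) = 0.9719
C = 150·N(0.10) − 158·0.9719·N(-0.24) = 150·0.5398 − 158·0.9719·0.4052 = 80.9700 − 62.2226 = 18.7474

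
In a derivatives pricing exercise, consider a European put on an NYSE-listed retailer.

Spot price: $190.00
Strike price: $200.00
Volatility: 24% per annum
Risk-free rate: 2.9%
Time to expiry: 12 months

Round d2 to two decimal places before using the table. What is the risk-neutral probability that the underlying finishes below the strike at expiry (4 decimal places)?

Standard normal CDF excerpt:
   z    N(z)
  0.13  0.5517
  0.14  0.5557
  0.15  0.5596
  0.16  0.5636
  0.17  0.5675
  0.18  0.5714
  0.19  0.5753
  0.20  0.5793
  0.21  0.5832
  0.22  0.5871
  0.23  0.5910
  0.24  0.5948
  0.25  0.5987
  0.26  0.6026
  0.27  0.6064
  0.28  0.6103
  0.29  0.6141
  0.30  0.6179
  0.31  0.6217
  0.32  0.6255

0.5832

σ√T = 0.24 × 1.0000 = 0.2400
d₁ = [ln(190/200) + (0.029 + ½·0.24²)·1] / (σ√T) = (-0.0513 + 0.0578) / 0.2400 = 0.0271 which rounds to 0.03
d₂ = 0.0271 − 0.2400 = -0.2129 which rounds to -0.21
Pr(exercise) under Q = N(−d₂) = N(0.21) = 0.5832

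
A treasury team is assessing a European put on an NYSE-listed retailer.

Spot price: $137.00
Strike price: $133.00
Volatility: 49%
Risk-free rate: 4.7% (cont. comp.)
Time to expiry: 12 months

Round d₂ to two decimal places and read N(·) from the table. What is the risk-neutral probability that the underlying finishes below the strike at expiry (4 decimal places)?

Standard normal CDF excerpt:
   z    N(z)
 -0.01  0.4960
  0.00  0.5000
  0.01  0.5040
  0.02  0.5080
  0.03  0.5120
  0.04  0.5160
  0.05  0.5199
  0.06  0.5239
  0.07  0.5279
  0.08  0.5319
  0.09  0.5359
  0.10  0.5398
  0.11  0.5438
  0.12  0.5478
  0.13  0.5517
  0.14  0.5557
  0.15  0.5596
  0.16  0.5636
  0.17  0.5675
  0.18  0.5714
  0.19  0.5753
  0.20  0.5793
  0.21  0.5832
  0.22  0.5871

0.5359

σ√T = 0.49·√1 = 0.4900
d₁ = [ln(137/133) + (0.047 + 0.49²/2)·1] / 0.4900 = [0.0296 + 0.1670] / 0.4900 = 0.4014 ⇒ 0.40
d₂ = d₁ − σ√T = 0.4014 − 0.4900 = -0.0886 ⇒ -0.09
Pr(exercise) under Q = N(−d₂) = N(0.09) = 0.5359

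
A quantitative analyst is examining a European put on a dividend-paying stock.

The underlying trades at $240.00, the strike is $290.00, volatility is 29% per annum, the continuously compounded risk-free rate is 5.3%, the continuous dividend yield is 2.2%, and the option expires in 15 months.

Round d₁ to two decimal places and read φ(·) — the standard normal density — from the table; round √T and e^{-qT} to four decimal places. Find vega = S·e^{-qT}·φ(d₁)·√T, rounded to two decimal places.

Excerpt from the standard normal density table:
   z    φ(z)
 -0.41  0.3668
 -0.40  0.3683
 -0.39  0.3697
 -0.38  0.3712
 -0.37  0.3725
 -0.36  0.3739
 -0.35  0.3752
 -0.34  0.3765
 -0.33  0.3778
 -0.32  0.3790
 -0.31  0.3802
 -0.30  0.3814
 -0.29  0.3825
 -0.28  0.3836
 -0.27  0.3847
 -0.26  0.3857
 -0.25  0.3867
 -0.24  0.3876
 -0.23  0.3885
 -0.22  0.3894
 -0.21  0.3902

σ√T = 0.29 × 1.1180 = 0.3242
d₁ = [ln(240/290) + (0.053 − 0.022 + 0.29²/2)·1.25] / 0.3242 = [-0.1892 + 0.0913] / 0.3242 = -0.3020 ⇒ -0.30
√T = √1.25 = 1.1180
φ(d₁) = φ(-0.30) = 0.3814
exp(−qT) = exp(−0.022·1.25) = 0.9729
vega = S·exp(−qT)·φ(d₁)·√T = 240·0.9729·0.3814·1.1180 = 99.5639

99.56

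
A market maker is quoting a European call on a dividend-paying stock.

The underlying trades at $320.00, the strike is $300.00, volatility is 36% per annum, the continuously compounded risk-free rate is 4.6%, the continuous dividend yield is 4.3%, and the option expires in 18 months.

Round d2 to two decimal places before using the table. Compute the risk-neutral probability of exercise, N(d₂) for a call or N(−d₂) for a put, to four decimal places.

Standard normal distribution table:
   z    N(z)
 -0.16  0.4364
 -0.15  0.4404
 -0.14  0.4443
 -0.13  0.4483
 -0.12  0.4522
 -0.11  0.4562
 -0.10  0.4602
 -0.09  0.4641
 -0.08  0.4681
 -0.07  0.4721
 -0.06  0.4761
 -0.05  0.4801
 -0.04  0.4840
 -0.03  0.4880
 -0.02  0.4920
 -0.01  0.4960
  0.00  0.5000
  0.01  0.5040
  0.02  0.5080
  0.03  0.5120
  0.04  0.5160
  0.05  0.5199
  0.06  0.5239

T = 1.5;  σ√T = 0.4409
d₁ = [ln(320/300) + (0.046 − 0.043 + ½·0.36²)·1.5] / (σ√T) = (0.0645 + 0.1017) / 0.4409 = 0.3770 ≈ 0.38
d₂ = 0.3770 − 0.4409 = -0.0639 ≈ -0.06
Risk-neutral Pr[S_T > K] = N(d₂) = N(-0.06) = 0.4761

0.4761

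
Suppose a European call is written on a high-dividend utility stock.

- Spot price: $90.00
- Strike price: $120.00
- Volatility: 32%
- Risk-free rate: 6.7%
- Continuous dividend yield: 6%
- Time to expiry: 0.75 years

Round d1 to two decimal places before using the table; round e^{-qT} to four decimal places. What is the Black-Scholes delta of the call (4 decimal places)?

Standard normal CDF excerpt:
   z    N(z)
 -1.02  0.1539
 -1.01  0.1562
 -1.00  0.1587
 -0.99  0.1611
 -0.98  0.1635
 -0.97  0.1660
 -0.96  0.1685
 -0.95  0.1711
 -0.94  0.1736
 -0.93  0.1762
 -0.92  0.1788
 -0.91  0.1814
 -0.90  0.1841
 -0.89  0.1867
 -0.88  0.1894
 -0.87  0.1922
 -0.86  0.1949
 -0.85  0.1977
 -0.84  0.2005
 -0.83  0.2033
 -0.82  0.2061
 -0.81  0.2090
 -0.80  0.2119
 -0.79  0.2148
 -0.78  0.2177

σ√T = 0.32·√0.75 = 0.2771
d₁ = [ln(90/120) + (0.067 − 0.06 + ½·0.32²)·0.75] / (σ√T) = (-0.2877 + 0.0437) / 0.2771 = -0.8806 → -0.88
N(d₁) = N(-0.88) = 0.1894
Δ_call = exp(−qT)·N(d₁) = 0.9560·0.1894 = 0.1811

0.1811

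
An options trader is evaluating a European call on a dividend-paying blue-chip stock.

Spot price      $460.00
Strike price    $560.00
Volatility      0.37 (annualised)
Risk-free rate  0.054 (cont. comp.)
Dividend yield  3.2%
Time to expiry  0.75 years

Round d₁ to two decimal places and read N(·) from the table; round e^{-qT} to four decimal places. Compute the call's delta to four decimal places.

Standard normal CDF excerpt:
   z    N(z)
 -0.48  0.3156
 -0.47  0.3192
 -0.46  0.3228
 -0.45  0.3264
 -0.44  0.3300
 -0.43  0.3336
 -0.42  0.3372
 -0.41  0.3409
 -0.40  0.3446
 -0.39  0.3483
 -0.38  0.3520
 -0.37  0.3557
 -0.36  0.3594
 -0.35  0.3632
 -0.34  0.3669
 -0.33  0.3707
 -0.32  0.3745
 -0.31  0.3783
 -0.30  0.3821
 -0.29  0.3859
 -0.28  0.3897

0.3364

σ√T = 0.37·√0.75 = 0.3204
d₁ = [ln(460/560) + (0.054 − 0.032 + 0.37²/2)·0.75] / 0.3204 = [-0.1967 + 0.0678] / 0.3204 = -0.4022 → -0.40
N(d₁) = N(-0.40) = 0.3446
Δ_call = e^(−qT)·N(d₁) = 0.9763·0.3446 = 0.3364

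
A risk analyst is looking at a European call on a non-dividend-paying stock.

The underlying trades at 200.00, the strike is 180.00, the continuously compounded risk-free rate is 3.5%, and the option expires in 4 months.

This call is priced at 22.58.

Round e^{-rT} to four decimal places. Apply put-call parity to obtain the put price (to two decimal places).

0.49

exp(−rT) = exp(−0.035·0.3333) = 0.9884
Put-call parity: C − P = S − K·e^(−rT) = 200 − 180·0.9884 = 200 − 177.9120 = 22.0880
P = C − (C − P) = 22.58 − (22.0880) = 0.4920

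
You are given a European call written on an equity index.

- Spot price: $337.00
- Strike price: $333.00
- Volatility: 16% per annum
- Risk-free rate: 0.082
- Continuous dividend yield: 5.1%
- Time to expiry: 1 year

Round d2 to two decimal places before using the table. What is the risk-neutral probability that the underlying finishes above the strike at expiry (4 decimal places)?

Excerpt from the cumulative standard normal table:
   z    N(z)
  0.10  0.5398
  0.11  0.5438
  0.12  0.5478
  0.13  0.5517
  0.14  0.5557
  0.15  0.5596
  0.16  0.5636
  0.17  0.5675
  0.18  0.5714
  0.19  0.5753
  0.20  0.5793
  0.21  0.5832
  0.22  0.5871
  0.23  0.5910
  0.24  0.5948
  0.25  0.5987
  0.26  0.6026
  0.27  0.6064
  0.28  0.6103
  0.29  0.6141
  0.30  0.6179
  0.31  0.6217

σ√T = 0.16 × 1.0000 = 0.1600
ln(S/K) + (r − q + σ²/2)T = ln(337/333) + (0.082 − 0.051 + 0.16²/2)·1 = 0.0119 + 0.0438 = 0.0557
d₁ = 0.0557 / 0.1600 = 0.3484 → 0.35
d₂ = d₁ − σ√T = 0.3484 − 0.1600 = 0.1884 → 0.19
Pr(exercise) under Q = N(d₂) = 0.5753

0.5753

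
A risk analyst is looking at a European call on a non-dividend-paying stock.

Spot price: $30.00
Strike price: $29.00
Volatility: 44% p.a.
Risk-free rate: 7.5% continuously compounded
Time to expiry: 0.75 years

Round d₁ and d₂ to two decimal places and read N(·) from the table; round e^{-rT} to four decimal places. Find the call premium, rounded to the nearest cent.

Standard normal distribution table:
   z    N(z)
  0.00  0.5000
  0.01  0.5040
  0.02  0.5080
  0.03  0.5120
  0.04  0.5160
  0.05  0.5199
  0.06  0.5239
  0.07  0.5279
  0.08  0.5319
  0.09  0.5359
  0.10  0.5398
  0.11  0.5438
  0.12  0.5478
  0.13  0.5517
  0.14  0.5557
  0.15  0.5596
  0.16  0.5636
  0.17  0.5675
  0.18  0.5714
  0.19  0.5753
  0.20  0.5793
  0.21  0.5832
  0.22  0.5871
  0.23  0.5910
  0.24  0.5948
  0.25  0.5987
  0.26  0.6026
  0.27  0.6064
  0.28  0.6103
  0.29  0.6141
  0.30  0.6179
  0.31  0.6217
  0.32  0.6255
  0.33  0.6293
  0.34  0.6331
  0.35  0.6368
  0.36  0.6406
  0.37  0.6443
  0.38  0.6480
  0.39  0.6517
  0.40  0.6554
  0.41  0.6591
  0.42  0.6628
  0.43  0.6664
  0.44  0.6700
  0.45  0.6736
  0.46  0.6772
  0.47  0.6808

T = 0.75;  σ√T = 0.3811
ln(S/K) + (r + σ²/2)T = ln(30/29) + (0.075 + 0.44²/2)·0.75 = 0.0339 + 0.1289 = 0.1628
d₁ = 0.1628 / 0.3811 = 0.4271 → 0.43
d₂ = d₁ − σ√T = 0.4271 − 0.3811 = 0.0461 → 0.05
e^(−rT) = e^(−0.075·0.75) = 0.9453
N(d₁) = N(0.43) = 0.6664;  N(d₂) = N(0.05) = 0.5199
C = 30·0.6664 − 29·0.9453·0.5199 = 19.9920 − 14.2524 = 5.7396

$5.74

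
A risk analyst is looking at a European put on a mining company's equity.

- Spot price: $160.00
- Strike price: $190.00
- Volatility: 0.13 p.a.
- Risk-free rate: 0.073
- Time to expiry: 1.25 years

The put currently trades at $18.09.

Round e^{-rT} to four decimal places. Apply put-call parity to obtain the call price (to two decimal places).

exp(−rT) = exp(−0.073·1.25) = 0.9128
Put-call parity: C − P = S − K·e^(−rT) = 160 − 190·0.9128 = 160 − 173.4320 = -13.4320
C = P + (C − P) = 18.09 + (-13.4320) = 4.6580

$4.66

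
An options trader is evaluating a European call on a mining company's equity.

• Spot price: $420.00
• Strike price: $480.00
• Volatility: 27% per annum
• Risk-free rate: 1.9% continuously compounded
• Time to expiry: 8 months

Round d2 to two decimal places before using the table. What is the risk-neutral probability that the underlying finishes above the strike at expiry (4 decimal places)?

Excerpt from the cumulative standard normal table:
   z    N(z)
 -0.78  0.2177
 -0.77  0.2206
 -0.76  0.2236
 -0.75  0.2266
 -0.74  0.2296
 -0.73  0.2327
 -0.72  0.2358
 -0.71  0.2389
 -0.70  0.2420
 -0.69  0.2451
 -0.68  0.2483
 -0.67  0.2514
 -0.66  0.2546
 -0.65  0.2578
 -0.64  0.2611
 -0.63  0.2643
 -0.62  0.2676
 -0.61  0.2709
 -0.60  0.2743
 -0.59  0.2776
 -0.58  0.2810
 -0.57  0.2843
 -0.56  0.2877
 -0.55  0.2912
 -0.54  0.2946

σ√T = 0.27·√0.6667 = 0.2205
d₁ = [ln(420/480) + (0.019 + 0.27²/2)·0.6667] / 0.2205 = [-0.1335 + 0.0370] / 0.2205 = -0.4380 ⇒ -0.44
d₂ = d₁ − σ√T = -0.4380 − 0.2205 = -0.6585 ⇒ -0.66
Pr(exercise) under Q = N(d₂) = 0.2546

0.2546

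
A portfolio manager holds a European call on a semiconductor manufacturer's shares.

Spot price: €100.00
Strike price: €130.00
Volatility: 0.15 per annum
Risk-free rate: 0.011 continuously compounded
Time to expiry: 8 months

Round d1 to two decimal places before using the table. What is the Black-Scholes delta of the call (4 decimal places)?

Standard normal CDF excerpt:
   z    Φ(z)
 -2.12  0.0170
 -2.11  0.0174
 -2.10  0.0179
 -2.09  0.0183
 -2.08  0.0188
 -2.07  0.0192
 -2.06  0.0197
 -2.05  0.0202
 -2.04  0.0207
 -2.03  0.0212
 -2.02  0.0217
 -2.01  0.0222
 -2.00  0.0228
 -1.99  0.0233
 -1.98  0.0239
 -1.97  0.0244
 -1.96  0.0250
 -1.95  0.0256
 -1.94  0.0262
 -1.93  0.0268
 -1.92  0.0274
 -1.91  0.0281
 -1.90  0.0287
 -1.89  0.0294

T = 0.6667;  σ√T = 0.1225
d₁ = [ln(100/130) + (0.011 + ½·0.15²)·0.6667] / (σ√T) = (-0.2624 + 0.0148) / 0.1225 = -2.0211 ⇒ -2.02
N(d₁) = N(-2.02) = 0.0217
Δ_call = N(d₁) = 0.0217

0.0217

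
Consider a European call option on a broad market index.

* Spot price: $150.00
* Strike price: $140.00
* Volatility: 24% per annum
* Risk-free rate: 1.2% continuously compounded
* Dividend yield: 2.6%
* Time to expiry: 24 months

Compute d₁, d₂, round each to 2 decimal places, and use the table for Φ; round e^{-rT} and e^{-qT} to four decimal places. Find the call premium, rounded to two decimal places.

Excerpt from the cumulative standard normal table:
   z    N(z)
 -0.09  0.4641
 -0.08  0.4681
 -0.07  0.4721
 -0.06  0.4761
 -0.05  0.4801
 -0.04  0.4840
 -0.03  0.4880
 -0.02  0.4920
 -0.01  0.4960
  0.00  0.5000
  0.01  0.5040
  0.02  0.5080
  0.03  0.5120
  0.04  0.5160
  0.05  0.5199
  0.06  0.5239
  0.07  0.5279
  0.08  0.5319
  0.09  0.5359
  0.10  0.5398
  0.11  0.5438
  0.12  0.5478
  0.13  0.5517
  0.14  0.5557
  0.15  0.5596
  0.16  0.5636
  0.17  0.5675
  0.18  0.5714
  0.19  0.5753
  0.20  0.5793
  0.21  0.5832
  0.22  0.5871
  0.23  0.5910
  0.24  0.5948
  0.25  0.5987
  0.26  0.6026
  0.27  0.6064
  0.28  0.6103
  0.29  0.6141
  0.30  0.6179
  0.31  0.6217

σ√T = 0.24 × 1.4142 = 0.3394
d₁ = [ln(150/140) + (0.012 − 0.026 + 0.24²/2)·2] / 0.3394 = [0.0690 + 0.0296] / 0.3394 = 0.2905 ≈ 0.29
d₂ = d₁ − σ√T = 0.2905 − 0.3394 = -0.0489 ≈ -0.05
exp(−qT) = exp(−0.026·2) = 0.9493;  exp(−rT) = exp(−0.012·2) = 0.9763
N(d₁) = N(0.29) = 0.6141;  N(d₂) = N(-0.05) = 0.4801
C = 150·0.9493·0.6141 − 140·0.9763·0.4801 = 87.4448 − 65.6210 = 21.8237

$21.82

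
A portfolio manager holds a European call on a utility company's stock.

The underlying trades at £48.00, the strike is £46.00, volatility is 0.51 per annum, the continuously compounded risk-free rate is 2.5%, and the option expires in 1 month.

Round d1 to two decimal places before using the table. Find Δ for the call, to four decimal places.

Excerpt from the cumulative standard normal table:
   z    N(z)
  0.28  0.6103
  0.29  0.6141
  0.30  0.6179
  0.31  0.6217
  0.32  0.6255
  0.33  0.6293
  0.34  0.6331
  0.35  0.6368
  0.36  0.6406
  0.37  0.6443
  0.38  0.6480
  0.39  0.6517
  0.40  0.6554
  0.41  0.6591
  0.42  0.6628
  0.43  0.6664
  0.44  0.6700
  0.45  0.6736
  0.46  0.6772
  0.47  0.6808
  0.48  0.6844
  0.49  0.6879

σ√T = 0.51·√0.08333 = 0.1472
d₁ = [ln(48/46) + (0.025 + ½·0.51²)·0.08333] / (σ√T) = (0.0426 + 0.0129) / 0.1472 = 0.3768 which rounds to 0.38
N(d₁) = N(0.38) = 0.6480
Δ_call = N(d₁) = 0.6480

0.6480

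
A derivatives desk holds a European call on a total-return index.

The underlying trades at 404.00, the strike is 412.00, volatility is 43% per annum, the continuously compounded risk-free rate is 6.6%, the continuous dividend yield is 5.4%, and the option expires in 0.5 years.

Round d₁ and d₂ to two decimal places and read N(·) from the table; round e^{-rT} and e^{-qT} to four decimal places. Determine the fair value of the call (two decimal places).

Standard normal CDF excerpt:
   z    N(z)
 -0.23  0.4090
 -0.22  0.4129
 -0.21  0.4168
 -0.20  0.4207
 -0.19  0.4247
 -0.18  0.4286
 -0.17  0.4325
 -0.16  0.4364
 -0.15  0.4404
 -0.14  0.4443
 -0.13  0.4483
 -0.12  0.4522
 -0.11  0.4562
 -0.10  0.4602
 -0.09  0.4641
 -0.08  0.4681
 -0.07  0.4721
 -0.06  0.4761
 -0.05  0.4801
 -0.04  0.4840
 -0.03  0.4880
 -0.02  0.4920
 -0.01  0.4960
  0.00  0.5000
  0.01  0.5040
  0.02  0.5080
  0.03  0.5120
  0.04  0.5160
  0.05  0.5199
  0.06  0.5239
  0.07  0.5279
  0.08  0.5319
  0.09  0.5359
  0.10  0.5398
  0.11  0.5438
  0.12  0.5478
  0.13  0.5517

46.16

σ√T = 0.43·√0.5 = 0.3041
ln(S/K) + (r − q + σ²/2)T = ln(404/412) + (0.066 − 0.054 + 0.43²/2)·0.5 = -0.0196 + 0.0522 = 0.0326
d₁ = 0.0326 / 0.3041 = 0.1073 → 0.11
d₂ = d₁ − σ√T = 0.1073 − 0.3041 = -0.1968 → -0.20
e^(−qT) = e^(−0.054·0.5) = 0.9734;  e^(−rT) = e^(−0.066·0.5) = 0.9675
N(d₁) = N(0.11) = 0.5438;  N(d₂) = N(-0.20) = 0.4207
C = 404·0.9734·0.5438 − 412·0.9675·0.4207 = 213.8513 − 167.6952 = 46.1561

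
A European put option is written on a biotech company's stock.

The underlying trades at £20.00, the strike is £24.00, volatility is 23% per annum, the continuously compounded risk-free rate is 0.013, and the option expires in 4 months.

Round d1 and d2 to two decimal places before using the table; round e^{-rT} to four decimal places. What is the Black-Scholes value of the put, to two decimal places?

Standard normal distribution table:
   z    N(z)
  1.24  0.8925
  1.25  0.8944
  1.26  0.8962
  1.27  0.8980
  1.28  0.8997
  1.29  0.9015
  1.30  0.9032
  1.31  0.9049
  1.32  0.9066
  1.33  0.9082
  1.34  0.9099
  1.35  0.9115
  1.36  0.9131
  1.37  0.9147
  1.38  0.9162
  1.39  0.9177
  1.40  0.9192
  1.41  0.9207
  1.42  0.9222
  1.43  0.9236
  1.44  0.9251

σ√T = 0.23 × 0.5774 = 0.1328
d₁ = [ln(20/24) + (0.013 + 0.23²/2)·0.3333] / 0.1328 = [-0.1823 + 0.0131] / 0.1328 = -1.2740 which rounds to -1.27
d₂ = d₁ − σ√T = -1.2740 − 0.1328 = -1.4068 which rounds to -1.41
e^(−rT) = e^(−0.013·0.3333) = 0.9957
N(−d₂) = N(1.41) = 0.9207;  N(−d₁) = N(1.27) = 0.8980
P = 24·0.9957·0.9207 − 20·0.8980 = 22.0018 − 17.9600 = 4.0418

£4.04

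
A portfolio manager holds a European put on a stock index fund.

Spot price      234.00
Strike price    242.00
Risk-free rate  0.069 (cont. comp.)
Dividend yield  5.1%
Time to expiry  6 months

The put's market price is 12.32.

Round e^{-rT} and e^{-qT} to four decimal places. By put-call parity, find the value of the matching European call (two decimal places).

exp(−qT) = exp(−0.051·0.5) = 0.9748;  exp(−rT) = exp(−0.069·0.5) = 0.9661
Put-call parity: C − P = S·e^(−qT) − K·e^(−rT) = 234·0.9748 − 242·0.9661 = 228.1032 − 233.7962 = -5.6930
C = P + (C − P) = 12.32 + (-5.6930) = 6.6270

6.63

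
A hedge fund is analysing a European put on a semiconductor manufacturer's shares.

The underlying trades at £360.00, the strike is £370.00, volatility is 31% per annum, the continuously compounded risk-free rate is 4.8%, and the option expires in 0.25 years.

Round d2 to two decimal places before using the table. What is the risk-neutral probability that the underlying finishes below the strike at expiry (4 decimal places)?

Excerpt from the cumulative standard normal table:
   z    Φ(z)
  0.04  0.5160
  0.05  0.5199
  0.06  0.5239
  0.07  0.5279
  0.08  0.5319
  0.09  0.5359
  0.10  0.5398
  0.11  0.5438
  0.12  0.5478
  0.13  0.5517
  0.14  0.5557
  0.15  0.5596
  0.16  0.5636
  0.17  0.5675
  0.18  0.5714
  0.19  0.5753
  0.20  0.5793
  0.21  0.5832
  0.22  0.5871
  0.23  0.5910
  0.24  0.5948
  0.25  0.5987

0.5714

σ√T = 0.31·√0.25 = 0.1550
d₁ = [ln(360/370) + (0.048 + 0.31²/2)·0.25] / 0.1550 = [-0.0274 + 0.0240] / 0.1550 = -0.0218 which rounds to -0.02
d₂ = d₁ − σ√T = -0.0218 − 0.1550 = -0.1768 which rounds to -0.18
Pr(exercise) under Q = N(−d₂) = N(0.18) = 0.5714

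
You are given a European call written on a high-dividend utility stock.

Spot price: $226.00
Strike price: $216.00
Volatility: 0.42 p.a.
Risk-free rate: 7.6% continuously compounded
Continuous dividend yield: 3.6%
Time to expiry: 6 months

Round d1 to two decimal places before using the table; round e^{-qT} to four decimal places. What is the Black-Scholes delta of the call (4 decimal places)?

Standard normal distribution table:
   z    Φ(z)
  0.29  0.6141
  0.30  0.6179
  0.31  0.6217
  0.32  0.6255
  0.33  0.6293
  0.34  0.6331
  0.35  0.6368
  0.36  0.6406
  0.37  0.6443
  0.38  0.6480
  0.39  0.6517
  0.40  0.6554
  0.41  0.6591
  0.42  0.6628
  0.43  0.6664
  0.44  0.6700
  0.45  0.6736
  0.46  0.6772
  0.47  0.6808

0.6328

σ√T = 0.42·√0.5 = 0.2970
d₁ = [ln(226/216) + (0.076 − 0.036 + ½·0.42²)·0.5] / (σ√T) = (0.0453 + 0.0641) / 0.2970 = 0.3682 which rounds to 0.37
N(d₁) = N(0.37) = 0.6443
Δ_call = e^(−qT)·N(d₁) = 0.9822·0.6443 = 0.6328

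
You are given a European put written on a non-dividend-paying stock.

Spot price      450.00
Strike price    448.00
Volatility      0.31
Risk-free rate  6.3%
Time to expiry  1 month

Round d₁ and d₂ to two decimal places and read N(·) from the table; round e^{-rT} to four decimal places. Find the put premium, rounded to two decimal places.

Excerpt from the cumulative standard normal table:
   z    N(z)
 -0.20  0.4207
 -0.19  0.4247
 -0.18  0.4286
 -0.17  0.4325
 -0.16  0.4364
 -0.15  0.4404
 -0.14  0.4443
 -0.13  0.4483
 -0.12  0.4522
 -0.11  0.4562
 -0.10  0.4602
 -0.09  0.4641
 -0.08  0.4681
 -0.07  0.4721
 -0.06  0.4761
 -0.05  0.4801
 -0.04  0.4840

T = 0.08333;  σ√T = 0.0895
d₁ = [ln(450/448) + (0.063 + 0.31²/2)·0.08333] / 0.0895 = [0.0045 + 0.0093] / 0.0895 = 0.1532 ⇒ 0.15
d₂ = d₁ − σ√T = 0.1532 − 0.0895 = 0.0637 ⇒ 0.06
e^(−rT) = e^(−0.063·0.08333) = 0.9948
N(−d₂) = N(-0.06) = 0.4761;  N(−d₁) = N(-0.15) = 0.4404
P = 448·0.9948·0.4761 − 450·0.4404 = 212.1837 − 198.1800 = 14.0037

14.00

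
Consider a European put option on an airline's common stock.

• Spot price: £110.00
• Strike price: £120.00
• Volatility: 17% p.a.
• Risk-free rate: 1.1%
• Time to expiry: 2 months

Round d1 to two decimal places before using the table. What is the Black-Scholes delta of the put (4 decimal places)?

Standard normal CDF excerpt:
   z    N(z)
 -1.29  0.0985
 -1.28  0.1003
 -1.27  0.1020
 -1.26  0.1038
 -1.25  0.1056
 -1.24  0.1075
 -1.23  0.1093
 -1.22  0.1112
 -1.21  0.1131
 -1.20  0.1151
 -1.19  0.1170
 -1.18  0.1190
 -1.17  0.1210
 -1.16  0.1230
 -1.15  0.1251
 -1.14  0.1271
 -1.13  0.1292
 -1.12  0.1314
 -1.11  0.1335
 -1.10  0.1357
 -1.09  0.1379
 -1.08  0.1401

σ√T = 0.17 × 0.4082 = 0.0694
d₁ = [ln(110/120) + (0.011 + 0.17²/2)·0.1667] / 0.0694 = [-0.0870 + 0.0042] / 0.0694 = -1.1926 → -1.19
N(d₁) = N(-1.19) = 0.1170
Δ_put = N(d₁) − 1 = 0.1170 − 1 = -0.8830

-0.8830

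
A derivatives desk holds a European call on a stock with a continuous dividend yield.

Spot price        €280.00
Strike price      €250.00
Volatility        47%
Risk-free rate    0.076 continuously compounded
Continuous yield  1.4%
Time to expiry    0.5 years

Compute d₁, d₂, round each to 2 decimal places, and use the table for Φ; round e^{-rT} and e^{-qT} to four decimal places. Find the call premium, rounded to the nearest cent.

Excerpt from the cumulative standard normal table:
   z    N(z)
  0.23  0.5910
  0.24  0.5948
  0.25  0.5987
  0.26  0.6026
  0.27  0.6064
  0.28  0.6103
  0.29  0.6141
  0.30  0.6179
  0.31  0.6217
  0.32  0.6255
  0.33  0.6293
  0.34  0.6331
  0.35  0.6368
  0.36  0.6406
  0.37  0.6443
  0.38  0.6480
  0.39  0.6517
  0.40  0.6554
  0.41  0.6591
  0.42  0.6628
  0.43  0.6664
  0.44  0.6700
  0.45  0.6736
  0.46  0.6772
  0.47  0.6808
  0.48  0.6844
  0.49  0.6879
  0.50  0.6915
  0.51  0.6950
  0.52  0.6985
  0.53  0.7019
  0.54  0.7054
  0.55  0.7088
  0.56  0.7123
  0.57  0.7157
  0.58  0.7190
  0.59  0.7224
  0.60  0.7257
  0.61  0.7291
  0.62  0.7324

T = 0.5;  σ√T = 0.3323
ln(S/K) + (r − q + σ²/2)T = ln(280/250) + (0.076 − 0.014 + 0.47²/2)·0.5 = 0.1133 + 0.0862 = 0.1996
d₁ = 0.1996 / 0.3323 = 0.6005 ≈ 0.60
d₂ = d₁ − σ√T = 0.6005 − 0.3323 = 0.2681 ≈ 0.27
e^(−qT) = e^(−0.014·0.5) = 0.9930;  e^(−rT) = e^(−0.076·0.5) = 0.9627
N(d₁) = N(0.60) = 0.7257;  N(d₂) = N(0.27) = 0.6064
C = 280·0.9930·0.7257 − 250·0.9627·0.6064 = 201.7736 − 145.9453 = 55.8283

€55.83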